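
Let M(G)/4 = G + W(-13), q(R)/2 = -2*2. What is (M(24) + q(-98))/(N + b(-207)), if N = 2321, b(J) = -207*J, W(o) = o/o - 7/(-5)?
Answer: 244/112925 ≈ 0.0021607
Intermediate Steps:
W(o) = 12/5 (W(o) = 1 - 7*(-⅕) = 1 + 7/5 = 12/5)
q(R) = -8 (q(R) = 2*(-2*2) = 2*(-4) = -8)
M(G) = 48/5 + 4*G (M(G) = 4*(G + 12/5) = 4*(12/5 + G) = 48/5 + 4*G)
(M(24) + q(-98))/(N + b(-207)) = ((48/5 + 4*24) - 8)/(2321 - 207*(-207)) = ((48/5 + 96) - 8)/(2321 + 42849) = (528/5 - 8)/45170 = (488/5)*(1/45170) = 244/112925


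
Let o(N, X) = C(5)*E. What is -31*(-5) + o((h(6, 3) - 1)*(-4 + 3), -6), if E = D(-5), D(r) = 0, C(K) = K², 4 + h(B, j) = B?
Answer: 155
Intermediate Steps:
h(B, j) = -4 + B
E = 0
o(N, X) = 0 (o(N, X) = 5²*0 = 25*0 = 0)
-31*(-5) + o((h(6, 3) - 1)*(-4 + 3), -6) = -31*(-5) + 0 = 155 + 0 = 155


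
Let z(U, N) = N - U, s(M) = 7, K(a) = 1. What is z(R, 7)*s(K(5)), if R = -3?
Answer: 70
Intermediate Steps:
z(R, 7)*s(K(5)) = (7 - 1*(-3))*7 = (7 + 3)*7 = 10*7 = 70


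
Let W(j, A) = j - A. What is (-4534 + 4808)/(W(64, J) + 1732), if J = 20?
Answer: 137/888 ≈ 0.15428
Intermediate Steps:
(-4534 + 4808)/(W(64, J) + 1732) = (-4534 + 4808)/((64 - 1*20) + 1732) = 274/((64 - 20) + 1732) = 274/(44 + 1732) = 274/1776 = 274*(1/1776) = 137/888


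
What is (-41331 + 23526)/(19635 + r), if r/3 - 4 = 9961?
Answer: -1187/3302 ≈ -0.35948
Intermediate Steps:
r = 29895 (r = 12 + 3*9961 = 12 + 29883 = 29895)
(-41331 + 23526)/(19635 + r) = (-41331 + 23526)/(19635 + 29895) = -17805/49530 = -17805*1/49530 = -1187/3302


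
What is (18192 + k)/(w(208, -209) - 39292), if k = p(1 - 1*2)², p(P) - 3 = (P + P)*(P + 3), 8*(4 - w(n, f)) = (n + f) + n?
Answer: -145544/314511 ≈ -0.46276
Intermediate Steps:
w(n, f) = 4 - n/4 - f/8 (w(n, f) = 4 - ((n + f) + n)/8 = 4 - ((f + n) + n)/8 = 4 - (f + 2*n)/8 = 4 + (-n/4 - f/8) = 4 - n/4 - f/8)
p(P) = 3 + 2*P*(3 + P) (p(P) = 3 + (P + P)*(P + 3) = 3 + (2*P)*(3 + P) = 3 + 2*P*(3 + P))
k = 1 (k = (3 + 2*(1 - 1*2)² + 6*(1 - 1*2))² = (3 + 2*(1 - 2)² + 6*(1 - 2))² = (3 + 2*(-1)² + 6*(-1))² = (3 + 2*1 - 6)² = (3 + 2 - 6)² = (-1)² = 1)
(18192 + k)/(w(208, -209) - 39292) = (18192 + 1)/((4 - ¼*208 - ⅛*(-209)) - 39292) = 18193/((4 - 52 + 209/8) - 39292) = 18193/(-175/8 - 39292) = 18193/(-314511/8) = 18193*(-8/314511) = -145544/314511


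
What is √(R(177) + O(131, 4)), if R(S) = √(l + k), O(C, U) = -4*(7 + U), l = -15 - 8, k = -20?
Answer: √(-44 + I*√43) ≈ 0.49293 + 6.6515*I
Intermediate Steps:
l = -23
O(C, U) = -28 - 4*U
R(S) = I*√43 (R(S) = √(-23 - 20) = √(-43) = I*√43)
√(R(177) + O(131, 4)) = √(I*√43 + (-28 - 4*4)) = √(I*√43 + (-28 - 16)) = √(I*√43 - 44) = √(-44 + I*√43)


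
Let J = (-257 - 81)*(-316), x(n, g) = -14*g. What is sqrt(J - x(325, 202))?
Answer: 2*sqrt(27409) ≈ 331.11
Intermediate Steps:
J = 106808 (J = -338*(-316) = 106808)
sqrt(J - x(325, 202)) = sqrt(106808 - (-14)*202) = sqrt(106808 - 1*(-2828)) = sqrt(106808 + 2828) = sqrt(109636) = 2*sqrt(27409)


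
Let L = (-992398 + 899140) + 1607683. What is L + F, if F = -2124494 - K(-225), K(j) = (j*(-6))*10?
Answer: -623569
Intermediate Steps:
K(j) = -60*j (K(j) = -6*j*10 = -60*j)
L = 1514425 (L = -93258 + 1607683 = 1514425)
F = -2137994 (F = -2124494 - (-60)*(-225) = -2124494 - 1*13500 = -2124494 - 13500 = -2137994)
L + F = 1514425 - 2137994 = -623569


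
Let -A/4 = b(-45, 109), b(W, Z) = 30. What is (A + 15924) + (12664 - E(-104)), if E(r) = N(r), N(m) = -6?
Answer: 28474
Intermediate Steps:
E(r) = -6
A = -120 (A = -4*30 = -120)
(A + 15924) + (12664 - E(-104)) = (-120 + 15924) + (12664 - 1*(-6)) = 15804 + (12664 + 6) = 15804 + 12670 = 28474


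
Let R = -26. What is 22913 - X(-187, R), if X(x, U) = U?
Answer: 22939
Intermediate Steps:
22913 - X(-187, R) = 22913 - 1*(-26) = 22913 + 26 = 22939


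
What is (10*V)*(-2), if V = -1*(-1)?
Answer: -20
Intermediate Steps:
V = 1
(10*V)*(-2) = (10*1)*(-2) = 10*(-2) = -20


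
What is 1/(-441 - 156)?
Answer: -1/597 ≈ -0.0016750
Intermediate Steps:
1/(-441 - 156) = 1/(-597) = -1/597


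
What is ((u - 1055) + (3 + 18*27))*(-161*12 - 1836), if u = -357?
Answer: 3477864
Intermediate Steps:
((u - 1055) + (3 + 18*27))*(-161*12 - 1836) = ((-357 - 1055) + (3 + 18*27))*(-161*12 - 1836) = (-1412 + (3 + 486))*(-1932 - 1836) = (-1412 + 489)*(-3768) = -923*(-3768) = 3477864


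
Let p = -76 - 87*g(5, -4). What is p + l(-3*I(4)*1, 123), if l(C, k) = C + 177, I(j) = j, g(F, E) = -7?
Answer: 698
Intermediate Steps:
l(C, k) = 177 + C
p = 533 (p = -76 - 87*(-7) = -76 + 609 = 533)
p + l(-3*I(4)*1, 123) = 533 + (177 - 3*4*1) = 533 + (177 - 12*1) = 533 + (177 - 12) = 533 + 165 = 698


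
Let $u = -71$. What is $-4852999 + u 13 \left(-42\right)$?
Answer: $-4814233$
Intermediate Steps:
$-4852999 + u 13 \left(-42\right) = -4852999 + \left(-71\right) 13 \left(-42\right) = -4852999 - -38766 = -4852999 + 38766 = -4814233$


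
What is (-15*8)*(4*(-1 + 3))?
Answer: -960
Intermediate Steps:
(-15*8)*(4*(-1 + 3)) = -480*2 = -120*8 = -960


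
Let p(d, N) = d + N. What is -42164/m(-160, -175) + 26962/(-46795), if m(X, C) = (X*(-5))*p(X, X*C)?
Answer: -30123536419/52110912000 ≈ -0.57807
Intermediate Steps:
p(d, N) = N + d
m(X, C) = -5*X*(X + C*X) (m(X, C) = (X*(-5))*(X*C + X) = (-5*X)*(C*X + X) = (-5*X)*(X + C*X) = -5*X*(X + C*X))
-42164/m(-160, -175) + 26962/(-46795) = -42164*(-1/(128000*(1 - 175))) + 26962/(-46795) = -42164/((-5*25600*(-174))) + 26962*(-1/46795) = -42164/22272000 - 26962/46795 = -42164*1/22272000 - 26962/46795 = -10541/5568000 - 26962/46795 = -30123536419/52110912000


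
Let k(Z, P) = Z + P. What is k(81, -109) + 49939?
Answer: 49911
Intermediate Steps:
k(Z, P) = P + Z
k(81, -109) + 49939 = (-109 + 81) + 49939 = -28 + 49939 = 49911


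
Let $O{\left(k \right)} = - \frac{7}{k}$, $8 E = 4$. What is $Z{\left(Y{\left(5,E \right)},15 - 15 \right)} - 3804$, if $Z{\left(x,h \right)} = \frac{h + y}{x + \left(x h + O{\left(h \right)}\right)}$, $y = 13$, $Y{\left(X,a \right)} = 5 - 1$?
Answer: $-3804$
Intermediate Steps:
$E = \frac{1}{2}$ ($E = \frac{1}{8} \cdot 4 = \frac{1}{2} \approx 0.5$)
$Y{\left(X,a \right)} = 4$ ($Y{\left(X,a \right)} = 5 - 1 = 4$)
$Z{\left(x,h \right)} = \frac{13 + h}{x - \frac{7}{h} + h x}$ ($Z{\left(x,h \right)} = \frac{h + 13}{x + \left(x h - \frac{7}{h}\right)} = \frac{13 + h}{x + \left(h x - \frac{7}{h}\right)} = \frac{13 + h}{x + \left(- \frac{7}{h} + h x\right)} = \frac{13 + h}{x - \frac{7}{h} + h x}$)
$Z{\left(Y{\left(5,E \right)},15 - 15 \right)} - 3804 = \frac{\left(15 - 15\right) \left(13 + \left(15 - 15\right)\right)}{-7 + \left(15 - 15\right) 4 \left(1 + \left(15 - 15\right)\right)} - 3804 = \frac{0 \left(13 + 0\right)}{-7 + 0 \cdot 4 \left(1 + 0\right)} - 3804 = 0 \frac{1}{-7 + 0 \cdot 4 \cdot 1} \cdot 13 - 3804 = 0 \frac{1}{-7 + 0} \cdot 13 - 3804 = 0 \frac{1}{-7} \cdot 13 - 3804 = 0 \left(- \frac{1}{7}\right) 13 - 3804 = 0 - 3804 = -3804$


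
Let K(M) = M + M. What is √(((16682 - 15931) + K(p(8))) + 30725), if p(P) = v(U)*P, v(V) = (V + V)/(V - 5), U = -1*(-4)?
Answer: 2*√7837 ≈ 177.05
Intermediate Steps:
U = 4
v(V) = 2*V/(-5 + V) (v(V) = (2*V)/(-5 + V) = 2*V/(-5 + V))
p(P) = -8*P (p(P) = (2*4/(-5 + 4))*P = (2*4/(-1))*P = (2*4*(-1))*P = -8*P)
K(M) = 2*M
√(((16682 - 15931) + K(p(8))) + 30725) = √(((16682 - 15931) + 2*(-8*8)) + 30725) = √((751 + 2*(-64)) + 30725) = √((751 - 128) + 30725) = √(623 + 30725) = √31348 = 2*√7837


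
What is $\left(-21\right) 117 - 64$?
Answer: $-2521$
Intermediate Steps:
$\left(-21\right) 117 - 64 = -2457 - 64 = -2521$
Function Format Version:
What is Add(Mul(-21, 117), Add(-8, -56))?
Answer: -2521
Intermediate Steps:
Add(Mul(-21, 117), Add(-8, -56)) = Add(-2457, -64) = -2521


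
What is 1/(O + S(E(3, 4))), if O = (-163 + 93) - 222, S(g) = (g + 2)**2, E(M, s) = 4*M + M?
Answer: -1/3 ≈ -0.33333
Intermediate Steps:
E(M, s) = 5*M
S(g) = (2 + g)**2
O = -292 (O = -70 - 222 = -292)
1/(O + S(E(3, 4))) = 1/(-292 + (2 + 5*3)**2) = 1/(-292 + (2 + 15)**2) = 1/(-292 + 17**2) = 1/(-292 + 289) = 1/(-3) = -1/3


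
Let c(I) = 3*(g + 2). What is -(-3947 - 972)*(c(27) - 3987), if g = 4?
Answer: -19523511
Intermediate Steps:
c(I) = 18 (c(I) = 3*(4 + 2) = 3*6 = 18)
-(-3947 - 972)*(c(27) - 3987) = -(-3947 - 972)*(18 - 3987) = -(-4919)*(-3969) = -1*19523511 = -19523511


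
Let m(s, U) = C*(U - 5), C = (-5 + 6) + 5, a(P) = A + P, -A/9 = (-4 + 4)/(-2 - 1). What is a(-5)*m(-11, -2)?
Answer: 210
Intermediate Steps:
A = 0 (A = -9*(-4 + 4)/(-2 - 1) = -0/(-3) = -0*(-1)/3 = -9*0 = 0)
a(P) = P (a(P) = 0 + P = P)
C = 6 (C = 1 + 5 = 6)
m(s, U) = -30 + 6*U (m(s, U) = 6*(U - 5) = 6*(-5 + U) = -30 + 6*U)
a(-5)*m(-11, -2) = -5*(-30 + 6*(-2)) = -5*(-30 - 12) = -5*(-42) = 210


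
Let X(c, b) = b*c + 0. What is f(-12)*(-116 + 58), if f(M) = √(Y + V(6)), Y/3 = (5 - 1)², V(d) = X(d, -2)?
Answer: -348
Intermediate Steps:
X(c, b) = b*c
V(d) = -2*d
Y = 48 (Y = 3*(5 - 1)² = 3*4² = 3*16 = 48)
f(M) = 6 (f(M) = √(48 - 2*6) = √(48 - 12) = √36 = 6)
f(-12)*(-116 + 58) = 6*(-116 + 58) = 6*(-58) = -348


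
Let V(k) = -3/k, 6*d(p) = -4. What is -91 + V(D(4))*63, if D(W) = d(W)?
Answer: 385/2 ≈ 192.50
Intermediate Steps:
d(p) = -⅔ (d(p) = (⅙)*(-4) = -⅔)
D(W) = -⅔
-91 + V(D(4))*63 = -91 - 3/(-⅔)*63 = -91 - 3*(-3/2)*63 = -91 + (9/2)*63 = -91 + 567/2 = 385/2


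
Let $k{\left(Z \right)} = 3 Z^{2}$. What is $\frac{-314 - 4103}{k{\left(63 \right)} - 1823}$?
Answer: $- \frac{4417}{10084} \approx -0.43802$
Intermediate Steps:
$\frac{-314 - 4103}{k{\left(63 \right)} - 1823} = \frac{-314 - 4103}{3 \cdot 63^{2} - 1823} = - \frac{4417}{3 \cdot 3969 - 1823} = - \frac{4417}{11907 - 1823} = - \frac{4417}{10084}$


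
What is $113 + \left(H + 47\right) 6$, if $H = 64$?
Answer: $779$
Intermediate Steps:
$113 + \left(H + 47\right) 6 = 113 + \left(64 + 47\right) 6 = 113 + 111 \cdot 6 = 113 + 666 = 779$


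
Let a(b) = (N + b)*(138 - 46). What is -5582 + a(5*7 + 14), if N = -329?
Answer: -31342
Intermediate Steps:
a(b) = -30268 + 92*b (a(b) = (-329 + b)*(138 - 46) = (-329 + b)*92 = -30268 + 92*b)
-5582 + a(5*7 + 14) = -5582 + (-30268 + 92*(5*7 + 14)) = -5582 + (-30268 + 92*(35 + 14)) = -5582 + (-30268 + 92*49) = -5582 + (-30268 + 4508) = -5582 - 25760 = -31342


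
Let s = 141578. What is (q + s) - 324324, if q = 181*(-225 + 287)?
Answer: -171524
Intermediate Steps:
q = 11222 (q = 181*62 = 11222)
(q + s) - 324324 = (11222 + 141578) - 324324 = 152800 - 324324 = -171524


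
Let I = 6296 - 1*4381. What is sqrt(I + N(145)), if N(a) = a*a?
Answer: 2*sqrt(5735) ≈ 151.46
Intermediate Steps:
N(a) = a**2
I = 1915 (I = 6296 - 4381 = 1915)
sqrt(I + N(145)) = sqrt(1915 + 145**2) = sqrt(1915 + 21025) = sqrt(22940) = 2*sqrt(5735)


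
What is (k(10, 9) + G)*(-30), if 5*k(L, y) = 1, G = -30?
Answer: 894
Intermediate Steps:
k(L, y) = ⅕ (k(L, y) = (⅕)*1 = ⅕)
(k(10, 9) + G)*(-30) = (⅕ - 30)*(-30) = -149/5*(-30) = 894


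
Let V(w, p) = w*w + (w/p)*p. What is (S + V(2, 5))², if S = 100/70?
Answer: 2704/49 ≈ 55.184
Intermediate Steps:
V(w, p) = w + w² (V(w, p) = w² + w = w + w²)
S = 10/7 (S = 100*(1/70) = 10/7 ≈ 1.4286)
(S + V(2, 5))² = (10/7 + 2*(1 + 2))² = (10/7 + 2*3)² = (10/7 + 6)² = (52/7)² = 2704/49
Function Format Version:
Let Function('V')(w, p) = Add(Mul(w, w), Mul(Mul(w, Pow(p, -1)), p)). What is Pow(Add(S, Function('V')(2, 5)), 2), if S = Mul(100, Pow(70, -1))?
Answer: Rational(2704, 49) ≈ 55.184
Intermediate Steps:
Function('V')(w, p) = Add(w, Pow(w, 2)) (Function('V')(w, p) = Add(Pow(w, 2), w) = Add(w, Pow(w, 2)))
S = Rational(10, 7) (S = Mul(100, Rational(1, 70)) = Rational(10, 7) ≈ 1.4286)
Pow(Add(S, Function('V')(2, 5)), 2) = Pow(Add(Rational(10, 7), Mul(2, Add(1, 2))), 2) = Pow(Add(Rational(10, 7), Mul(2, 3)), 2) = Pow(Add(Rational(10, 7), 6), 2) = Pow(Rational(52, 7), 2) = Rational(2704, 49)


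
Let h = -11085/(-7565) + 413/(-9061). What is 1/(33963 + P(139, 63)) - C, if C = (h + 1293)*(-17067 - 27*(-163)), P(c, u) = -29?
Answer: 448658393701148873/27365361686 ≈ 1.6395e+7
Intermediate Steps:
h = 1144904/806429 (h = -11085*(-1/7565) + 413*(-1/9061) = 2217/1513 - 413/9061 = 1144904/806429 ≈ 1.4197)
C = -13221500374266/806429 (C = (1144904/806429 + 1293)*(-17067 - 27*(-163)) = 1043857601*(-17067 + 4401)/806429 = (1043857601/806429)*(-12666) = -13221500374266/806429 ≈ -1.6395e+7)
1/(33963 + P(139, 63)) - C = 1/(33963 - 29) - 1*(-13221500374266/806429) = 1/33934 + 13221500374266/806429 = 448658393701148873/27365361686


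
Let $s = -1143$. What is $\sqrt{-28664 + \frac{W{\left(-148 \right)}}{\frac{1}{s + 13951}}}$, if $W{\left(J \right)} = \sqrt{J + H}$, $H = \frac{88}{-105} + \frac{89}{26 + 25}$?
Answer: $\frac{2 \sqrt{-22832488350 + 5715570 i \sqrt{468671385}}}{1785} \approx 254.26 + 305.47 i$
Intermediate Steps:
$H = \frac{1619}{1785}$ ($H = 88 \left(- \frac{1}{105}\right) + \frac{89}{51} = - \frac{88}{105} + 89 \cdot \frac{1}{51} = - \frac{88}{105} + \frac{89}{51} = \frac{1619}{1785} \approx 0.907$)
$W{\left(J \right)} = \sqrt{\frac{1619}{1785} + J}$ ($W{\left(J \right)} = \sqrt{J + \frac{1619}{1785}} = \sqrt{\frac{1619}{1785} + J}$)
$\sqrt{-28664 + \frac{W{\left(-148 \right)}}{\frac{1}{s + 13951}}} = \sqrt{-28664 + \frac{\frac{1}{1785} \sqrt{2889915 + 3186225 \left(-148\right)}}{\frac{1}{-1143 + 13951}}} = \sqrt{-28664 + \frac{\frac{1}{1785} \sqrt{2889915 - 471561300}}{\frac{1}{12808}}} = \sqrt{-28664 + \frac{\sqrt{-468671385}}{1785} \frac{1}{\frac{1}{12808}}} = \sqrt{-28664 + \frac{i \sqrt{468671385}}{1785} \cdot 12808} = \sqrt{-28664 + \frac{12808 i \sqrt{468671385}}{1785}}$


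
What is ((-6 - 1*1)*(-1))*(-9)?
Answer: -63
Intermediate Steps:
((-6 - 1*1)*(-1))*(-9) = ((-6 - 1)*(-1))*(-9) = -7*(-1)*(-9) = 7*(-9) = -63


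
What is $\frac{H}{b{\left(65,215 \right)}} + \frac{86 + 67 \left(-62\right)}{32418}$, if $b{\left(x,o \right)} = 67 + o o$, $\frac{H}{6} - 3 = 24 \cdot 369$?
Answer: $\frac{42634181}{41685946} \approx 1.0227$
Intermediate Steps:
$H = 53154$ ($H = 18 + 6 \cdot 24 \cdot 369 = 18 + 6 \cdot 8856 = 18 + 53136 = 53154$)
$b{\left(x,o \right)} = 67 + o^{2}$
$\frac{H}{b{\left(65,215 \right)}} + \frac{86 + 67 \left(-62\right)}{32418} = \frac{53154}{67 + 215^{2}} + \frac{86 + 67 \left(-62\right)}{32418} = \frac{53154}{67 + 46225} + \left(86 - 4154\right) \frac{1}{32418} = \frac{53154}{46292} - \frac{226}{1801} = 53154 \cdot \frac{1}{46292} - \frac{226}{1801} = \frac{26577}{23146} - \frac{226}{1801} = \frac{42634181}{41685946}$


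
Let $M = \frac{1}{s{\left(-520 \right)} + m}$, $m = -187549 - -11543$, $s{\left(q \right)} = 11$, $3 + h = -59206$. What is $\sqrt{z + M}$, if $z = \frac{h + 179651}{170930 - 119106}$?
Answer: $\frac{\sqrt{1342597996644496070}}{760063740} \approx 1.5245$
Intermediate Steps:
$h = -59209$ ($h = -3 - 59206 = -59209$)
$m = -176006$ ($m = -187549 + 11543 = -176006$)
$z = \frac{60221}{25912}$ ($z = \frac{-59209 + 179651}{170930 - 119106} = \frac{120442}{51824} = 120442 \cdot \frac{1}{51824} = \frac{60221}{25912} \approx 2.3241$)
$M = - \frac{1}{175995}$ ($M = \frac{1}{11 - 176006} = \frac{1}{-175995} = - \frac{1}{175995} \approx -5.682 \cdot 10^{-6}$)
$\sqrt{z + M} = \sqrt{\frac{60221}{25912} - \frac{1}{175995}} = \sqrt{\frac{10598568983}{4560382440}} = \frac{\sqrt{1342597996644496070}}{760063740}$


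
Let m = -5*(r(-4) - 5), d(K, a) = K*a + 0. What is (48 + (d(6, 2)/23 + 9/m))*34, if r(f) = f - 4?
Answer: 2473398/1495 ≈ 1654.4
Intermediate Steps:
r(f) = -4 + f
d(K, a) = K*a
m = 65 (m = -5*((-4 - 4) - 5) = -5*(-8 - 5) = -5*(-13) = 65)
(48 + (d(6, 2)/23 + 9/m))*34 = (48 + ((6*2)/23 + 9/65))*34 = (48 + (12*(1/23) + 9*(1/65)))*34 = (48 + (12/23 + 9/65))*34 = (48 + 987/1495)*34 = (72747/1495)*34 = 2473398/1495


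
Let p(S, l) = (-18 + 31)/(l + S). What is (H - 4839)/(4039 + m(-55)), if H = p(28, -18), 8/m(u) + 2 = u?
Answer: -2757489/2302150 ≈ -1.1978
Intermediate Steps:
m(u) = 8/(-2 + u)
p(S, l) = 13/(S + l)
H = 13/10 (H = 13/(28 - 18) = 13/10 ≈ 1.3000)
(H - 4839)/(4039 + m(-55)) = (13/10 - 4839)/(4039 + 8/(-2 - 55)) = -48377/(10*(4039 + 8/(-57))) = -48377/(10*(4039 + 8*(-1/57))) = -48377/(10*(4039 - 8/57)) = -48377/(10*230215/57) = -48377/10*57/230215 = -2757489/2302150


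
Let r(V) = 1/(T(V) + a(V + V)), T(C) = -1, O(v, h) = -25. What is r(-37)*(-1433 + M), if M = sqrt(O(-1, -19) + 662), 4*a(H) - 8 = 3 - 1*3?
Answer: -1433 + 7*sqrt(13) ≈ -1407.8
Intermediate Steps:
a(H) = 2 (a(H) = 2 + (3 - 1*3)/4 = 2 + (3 - 3)/4 = 2 + (1/4)*0 = 2 + 0 = 2)
r(V) = 1 (r(V) = 1/(-1 + 2) = 1/1 = 1)
M = 7*sqrt(13) (M = sqrt(-25 + 662) = sqrt(637) = 7*sqrt(13) ≈ 25.239)
r(-37)*(-1433 + M) = 1*(-1433 + 7*sqrt(13)) = -1433 + 7*sqrt(13)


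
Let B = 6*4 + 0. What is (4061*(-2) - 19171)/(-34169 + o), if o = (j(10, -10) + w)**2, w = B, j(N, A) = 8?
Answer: 3899/4735 ≈ 0.82344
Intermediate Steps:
B = 24 (B = 24 + 0 = 24)
w = 24
o = 1024 (o = (8 + 24)**2 = 32**2 = 1024)
(4061*(-2) - 19171)/(-34169 + o) = (4061*(-2) - 19171)/(-34169 + 1024) = (-8122 - 19171)/(-33145) = -27293*(-1/33145) = 3899/4735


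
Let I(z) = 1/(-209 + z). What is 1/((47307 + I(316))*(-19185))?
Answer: -107/97111592250 ≈ -1.1018e-9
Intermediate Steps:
1/((47307 + I(316))*(-19185)) = 1/((47307 + 1/(-209 + 316))*(-19185)) = -1/19185/(47307 + 1/107) = -1/19185/(5061850/107) = (107/5061850)*(-1/19185) = -107/97111592250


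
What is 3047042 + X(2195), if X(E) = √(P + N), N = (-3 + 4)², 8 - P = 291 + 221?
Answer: 3047042 + I*√503 ≈ 3.047e+6 + 22.428*I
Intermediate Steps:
P = -504 (P = 8 - (291 + 221) = 8 - 1*512 = 8 - 512 = -504)
N = 1 (N = 1² = 1)
X(E) = I*√503 (X(E) = √(-504 + 1) = √(-503) = I*√503)
3047042 + X(2195) = 3047042 + I*√503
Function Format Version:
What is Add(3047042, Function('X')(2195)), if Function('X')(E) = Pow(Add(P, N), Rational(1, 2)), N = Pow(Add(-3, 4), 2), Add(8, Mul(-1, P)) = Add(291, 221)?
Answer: Add(3047042, Mul(I, Pow(503, Rational(1, 2)))) ≈ Add(3.0470e+6, Mul(22.428, I))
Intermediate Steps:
P = -504 (P = Add(8, Mul(-1, Add(291, 221))) = Add(8, Mul(-1, 512)) = Add(8, -512) = -504)
N = 1 (N = Pow(1, 2) = 1)
Function('X')(E) = Mul(I, Pow(503, Rational(1, 2))) (Function('X')(E) = Pow(Add(-504, 1), Rational(1, 2)) = Pow(-503, Rational(1, 2)) = Mul(I, Pow(503, Rational(1, 2))))
Add(3047042, Function('X')(2195)) = Add(3047042, Mul(I, Pow(503, Rational(1, 2))))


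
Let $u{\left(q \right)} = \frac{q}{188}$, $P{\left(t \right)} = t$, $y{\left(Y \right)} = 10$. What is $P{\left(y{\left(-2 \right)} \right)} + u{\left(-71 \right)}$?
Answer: $\frac{1809}{188} \approx 9.6223$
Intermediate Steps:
$u{\left(q \right)} = \frac{q}{188}$ ($u{\left(q \right)} = q \frac{1}{188} = \frac{q}{188}$)
$P{\left(y{\left(-2 \right)} \right)} + u{\left(-71 \right)} = 10 + \frac{1}{188} \left(-71\right) = 10 - \frac{71}{188} = \frac{1809}{188}$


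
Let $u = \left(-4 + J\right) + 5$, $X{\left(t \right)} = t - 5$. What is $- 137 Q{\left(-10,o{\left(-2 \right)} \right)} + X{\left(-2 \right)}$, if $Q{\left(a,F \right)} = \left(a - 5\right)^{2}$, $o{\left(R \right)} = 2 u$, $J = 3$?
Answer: $-30832$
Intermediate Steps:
$X{\left(t \right)} = -5 + t$
$u = 4$ ($u = \left(-4 + 3\right) + 5 = -1 + 5 = 4$)
$o{\left(R \right)} = 8$ ($o{\left(R \right)} = 2 \cdot 4 = 8$)
$Q{\left(a,F \right)} = \left(-5 + a\right)^{2}$
$- 137 Q{\left(-10,o{\left(-2 \right)} \right)} + X{\left(-2 \right)} = - 137 \left(-5 - 10\right)^{2} - 7 = - 137 \left(-15\right)^{2} - 7 = \left(-137\right) 225 - 7 = -30825 - 7 = -30832$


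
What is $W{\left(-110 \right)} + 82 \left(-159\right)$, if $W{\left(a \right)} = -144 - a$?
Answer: $-13072$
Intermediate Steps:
$W{\left(-110 \right)} + 82 \left(-159\right) = \left(-144 - -110\right) + 82 \left(-159\right) = \left(-144 + 110\right) - 13038 = -34 - 13038 = -13072$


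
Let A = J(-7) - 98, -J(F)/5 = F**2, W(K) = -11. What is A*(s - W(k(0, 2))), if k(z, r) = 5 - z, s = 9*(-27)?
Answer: 79576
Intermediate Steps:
s = -243
J(F) = -5*F**2
A = -343 (A = -5*(-7)**2 - 98 = -5*49 - 98 = -245 - 98 = -343)
A*(s - W(k(0, 2))) = -343*(-243 - 1*(-11)) = -343*(-243 + 11) = -343*(-232) = 79576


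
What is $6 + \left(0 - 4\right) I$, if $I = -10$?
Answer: $46$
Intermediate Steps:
$6 + \left(0 - 4\right) I = 6 + \left(0 - 4\right) \left(-10\right) = 6 - -40 = 6 + 40 = 46$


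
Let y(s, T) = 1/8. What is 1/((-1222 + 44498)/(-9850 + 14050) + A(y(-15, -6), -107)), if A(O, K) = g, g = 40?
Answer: 1050/52819 ≈ 0.019879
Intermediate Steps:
y(s, T) = ⅛
A(O, K) = 40
1/((-1222 + 44498)/(-9850 + 14050) + A(y(-15, -6), -107)) = 1/((-1222 + 44498)/(-9850 + 14050) + 40) = 1/(43276/4200 + 40) = 1/(43276*(1/4200) + 40) = 1/(10819/1050 + 40) = 1/(52819/1050) = 1050/52819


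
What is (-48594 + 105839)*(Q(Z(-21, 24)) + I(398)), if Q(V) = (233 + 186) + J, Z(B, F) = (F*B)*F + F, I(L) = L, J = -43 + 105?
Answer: 50318355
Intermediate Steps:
J = 62
Z(B, F) = F + B*F² (Z(B, F) = (B*F)*F + F = B*F² + F = F + B*F²)
Q(V) = 481 (Q(V) = (233 + 186) + 62 = 419 + 62 = 481)
(-48594 + 105839)*(Q(Z(-21, 24)) + I(398)) = (-48594 + 105839)*(481 + 398) = 57245*879 = 50318355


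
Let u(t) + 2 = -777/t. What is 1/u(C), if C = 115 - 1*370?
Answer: 85/89 ≈ 0.95506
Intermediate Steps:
C = -255 (C = 115 - 370 = -255)
u(t) = -2 - 777/t
1/u(C) = 1/(-2 - 777/(-255)) = 1/(-2 - 777*(-1/255)) = 1/(-2 + 259/85) = 1/(89/85) = 85/89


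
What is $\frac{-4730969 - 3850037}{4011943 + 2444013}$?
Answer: $- \frac{4290503}{3227978} \approx -1.3292$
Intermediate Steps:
$\frac{-4730969 - 3850037}{4011943 + 2444013} = - \frac{8581006}{6455956} = \left(-8581006\right) \frac{1}{6455956} = - \frac{4290503}{3227978}$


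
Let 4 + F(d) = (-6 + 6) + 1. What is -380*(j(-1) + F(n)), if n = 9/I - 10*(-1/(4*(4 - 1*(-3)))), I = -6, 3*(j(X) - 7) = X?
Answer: -4180/3 ≈ -1393.3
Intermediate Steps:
j(X) = 7 + X/3
n = -8/7 (n = 9/(-6) - 10*(-1/(4*(4 - 1*(-3)))) = 9*(-1/6) - 10*(-1/(4*(4 + 3))) = -3/2 - 10/((-4*7)) = -3/2 - 10/(-28) = -3/2 - 10*(-1/28) = -3/2 + 5/14 = -8/7 ≈ -1.1429)
F(d) = -3 (F(d) = -4 + ((-6 + 6) + 1) = -4 + (0 + 1) = -4 + 1 = -3)
-380*(j(-1) + F(n)) = -380*((7 + (1/3)*(-1)) - 3) = -380*((7 - 1/3) - 3) = -380*(20/3 - 3) = -380*11/3 = -4180/3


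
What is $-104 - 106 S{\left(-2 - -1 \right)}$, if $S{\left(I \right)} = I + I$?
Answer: $108$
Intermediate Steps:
$S{\left(I \right)} = 2 I$
$-104 - 106 S{\left(-2 - -1 \right)} = -104 - 106 \cdot 2 \left(-2 - -1\right) = -104 - 106 \cdot 2 \left(-2 + 1\right) = -104 - 106 \cdot 2 \left(-1\right) = -104 - -212 = -104 + 212 = 108$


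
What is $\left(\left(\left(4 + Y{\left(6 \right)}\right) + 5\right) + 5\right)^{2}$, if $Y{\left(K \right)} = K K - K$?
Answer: $1936$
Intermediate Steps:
$Y{\left(K \right)} = K^{2} - K$
$\left(\left(\left(4 + Y{\left(6 \right)}\right) + 5\right) + 5\right)^{2} = \left(\left(\left(4 + 6 \left(-1 + 6\right)\right) + 5\right) + 5\right)^{2} = \left(\left(\left(4 + 6 \cdot 5\right) + 5\right) + 5\right)^{2} = \left(\left(\left(4 + 30\right) + 5\right) + 5\right)^{2} = \left(\left(34 + 5\right) + 5\right)^{2} = \left(39 + 5\right)^{2} = 44^{2} = 1936$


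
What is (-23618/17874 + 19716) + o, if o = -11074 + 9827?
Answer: 165045644/8937 ≈ 18468.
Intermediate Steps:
o = -1247
(-23618/17874 + 19716) + o = (-23618/17874 + 19716) - 1247 = (-23618*1/17874 + 19716) - 1247 = (-11809/8937 + 19716) - 1247 = 176190083/8937 - 1247 = 165045644/8937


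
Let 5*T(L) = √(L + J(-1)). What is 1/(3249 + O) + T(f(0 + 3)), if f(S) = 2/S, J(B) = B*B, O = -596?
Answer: 1/2653 + √15/15 ≈ 0.25858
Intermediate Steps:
J(B) = B²
T(L) = √(1 + L)/5 (T(L) = √(L + (-1)²)/5 = √(L + 1)/5 = √(1 + L)/5)
1/(3249 + O) + T(f(0 + 3)) = 1/(3249 - 596) + √(1 + 2/(0 + 3))/5 = 1/2653 + √(1 + 2/3)/5 = 1/2653 + √(1 + 2*(⅓))/5 = 1/2653 + √(1 + ⅔)/5 = 1/2653 + √(5/3)/5 = 1/2653 + (√15/3)/5 = 1/2653 + √15/15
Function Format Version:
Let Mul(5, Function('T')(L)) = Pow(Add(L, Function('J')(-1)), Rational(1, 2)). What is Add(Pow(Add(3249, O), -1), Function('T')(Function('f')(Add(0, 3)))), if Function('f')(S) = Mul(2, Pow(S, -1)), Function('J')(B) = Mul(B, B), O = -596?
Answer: Add(Rational(1, 2653), Mul(Rational(1, 15), Pow(15, Rational(1, 2)))) ≈ 0.25858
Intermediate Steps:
Function('J')(B) = Pow(B, 2)
Function('T')(L) = Mul(Rational(1, 5), Pow(Add(1, L), Rational(1, 2))) (Function('T')(L) = Mul(Rational(1, 5), Pow(Add(L, Pow(-1, 2)), Rational(1, 2))) = Mul(Rational(1, 5), Pow(Add(L, 1), Rational(1, 2))) = Mul(Rational(1, 5), Pow(Add(1, L), Rational(1, 2))))
Add(Pow(Add(3249, O), -1), Function('T')(Function('f')(Add(0, 3)))) = Add(Pow(Add(3249, -596), -1), Mul(Rational(1, 5), Pow(Add(1, Mul(2, Pow(Add(0, 3), -1))), Rational(1, 2)))) = Add(Pow(2653, -1), Mul(Rational(1, 5), Pow(Add(1, Mul(2, Pow(3, -1))), Rational(1, 2)))) = Add(Rational(1, 2653), Mul(Rational(1, 5), Pow(Add(1, Mul(2, Rational(1, 3))), Rational(1, 2)))) = Add(Rational(1, 2653), Mul(Rational(1, 5), Pow(Add(1, Rational(2, 3)), Rational(1, 2)))) = Add(Rational(1, 2653), Mul(Rational(1, 5), Pow(Rational(5, 3), Rational(1, 2)))) = Add(Rational(1, 2653), Mul(Rational(1, 5), Mul(Rational(1, 3), Pow(15, Rational(1, 2))))) = Add(Rational(1, 2653), Mul(Rational(1, 15), Pow(15, Rational(1, 2))))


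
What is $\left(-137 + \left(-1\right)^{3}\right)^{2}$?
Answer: $19044$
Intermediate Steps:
$\left(-137 + \left(-1\right)^{3}\right)^{2} = \left(-137 - 1\right)^{2} = \left(-138\right)^{2} = 19044$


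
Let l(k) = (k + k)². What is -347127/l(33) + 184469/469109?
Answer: -4910207663/61922388 ≈ -79.296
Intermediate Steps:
l(k) = 4*k² (l(k) = (2*k)² = 4*k²)
-347127/l(33) + 184469/469109 = -347127/(4*33²) + 184469/469109 = -347127/(4*1089) + 184469*(1/469109) = -347127/4356 + 184469/469109 = -347127*1/4356 + 184469/469109 = -10519/132 + 184469/469109 = -4910207663/61922388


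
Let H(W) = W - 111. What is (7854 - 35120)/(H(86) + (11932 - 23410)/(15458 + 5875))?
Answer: 193888526/181601 ≈ 1067.7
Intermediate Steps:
H(W) = -111 + W
(7854 - 35120)/(H(86) + (11932 - 23410)/(15458 + 5875)) = (7854 - 35120)/((-111 + 86) + (11932 - 23410)/(15458 + 5875)) = -27266/(-25 - 11478/21333) = -27266/(-25 - 11478*1/21333) = -27266/(-25 - 3826/7111) = -27266/(-181601/7111) = -27266*(-7111/181601) = 193888526/181601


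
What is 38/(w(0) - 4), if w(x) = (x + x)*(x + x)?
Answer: -19/2 ≈ -9.5000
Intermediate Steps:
w(x) = 4*x**2 (w(x) = (2*x)*(2*x) = 4*x**2)
38/(w(0) - 4) = 38/(4*0**2 - 4) = 38/(4*0 - 4) = 38/(0 - 4) = 38/(-4) = -1/4*38 = -19/2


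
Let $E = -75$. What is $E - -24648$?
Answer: $24573$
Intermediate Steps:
$E - -24648 = -75 - -24648 = -75 + 24648 = 24573$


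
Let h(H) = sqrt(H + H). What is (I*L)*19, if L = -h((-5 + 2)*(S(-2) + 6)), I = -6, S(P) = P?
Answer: 228*I*sqrt(6) ≈ 558.48*I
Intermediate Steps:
h(H) = sqrt(2)*sqrt(H) (h(H) = sqrt(2*H) = sqrt(2)*sqrt(H))
L = -2*I*sqrt(6) (L = -sqrt(2)*sqrt((-5 + 2)*(-2 + 6)) = -sqrt(2)*sqrt(-3*4) = -sqrt(2)*sqrt(-12) = -sqrt(2)*2*I*sqrt(3) = -2*I*sqrt(6) ≈ -4.899*I)
(I*L)*19 = -(-12)*I*sqrt(6)*19 = (12*I*sqrt(6))*19 = 228*I*sqrt(6)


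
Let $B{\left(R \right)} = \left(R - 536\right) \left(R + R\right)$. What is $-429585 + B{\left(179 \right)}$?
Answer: $-557391$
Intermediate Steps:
$B{\left(R \right)} = 2 R \left(-536 + R\right)$ ($B{\left(R \right)} = \left(-536 + R\right) 2 R = 2 R \left(-536 + R\right)$)
$-429585 + B{\left(179 \right)} = -429585 + 2 \cdot 179 \left(-536 + 179\right) = -429585 + 2 \cdot 179 \left(-357\right) = -429585 - 127806 = -557391$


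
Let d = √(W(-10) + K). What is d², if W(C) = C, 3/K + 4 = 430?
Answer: -1419/142 ≈ -9.9930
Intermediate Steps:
K = 1/142 (K = 3/(-4 + 430) = 3/426 = 3*(1/426) = 1/142 ≈ 0.0070423)
d = I*√201498/142 (d = √(-10 + 1/142) = √(-1419/142) = I*√201498/142 ≈ 3.1612*I)
d² = (I*√201498/142)² = -1419/142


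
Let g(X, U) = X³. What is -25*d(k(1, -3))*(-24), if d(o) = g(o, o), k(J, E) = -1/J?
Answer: -600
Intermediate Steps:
d(o) = o³
-25*d(k(1, -3))*(-24) = -25*(-1/1)³*(-24) = -25*(-1*1)³*(-24) = -25*(-1)³*(-24) = -25*(-1)*(-24) = 25*(-24) = -600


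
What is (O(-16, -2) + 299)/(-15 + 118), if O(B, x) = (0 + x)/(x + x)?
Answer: 599/206 ≈ 2.9078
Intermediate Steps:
O(B, x) = 1/2 (O(B, x) = x/((2*x)) = x*(1/(2*x)) = 1/2)
(O(-16, -2) + 299)/(-15 + 118) = (1/2 + 299)/(-15 + 118) = (599/2)/103 = (599/2)*(1/103) = 599/206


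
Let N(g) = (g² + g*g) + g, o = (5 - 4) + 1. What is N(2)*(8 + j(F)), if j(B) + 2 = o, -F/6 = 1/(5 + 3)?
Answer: 80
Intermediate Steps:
o = 2 (o = 1 + 1 = 2)
F = -¾ (F = -6/(5 + 3) = -6/8 = -6*⅛ = -¾ ≈ -0.75000)
j(B) = 0 (j(B) = -2 + 2 = 0)
N(g) = g + 2*g² (N(g) = (g² + g²) + g = 2*g² + g = g + 2*g²)
N(2)*(8 + j(F)) = (2*(1 + 2*2))*(8 + 0) = (2*(1 + 4))*8 = (2*5)*8 = 10*8 = 80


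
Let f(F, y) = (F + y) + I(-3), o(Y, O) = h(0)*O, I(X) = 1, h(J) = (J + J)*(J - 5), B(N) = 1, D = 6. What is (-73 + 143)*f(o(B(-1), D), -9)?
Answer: -560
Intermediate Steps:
h(J) = 2*J*(-5 + J) (h(J) = (2*J)*(-5 + J) = 2*J*(-5 + J))
o(Y, O) = 0 (o(Y, O) = (2*0*(-5 + 0))*O = (2*0*(-5))*O = 0*O = 0)
f(F, y) = 1 + F + y (f(F, y) = (F + y) + 1 = 1 + F + y)
(-73 + 143)*f(o(B(-1), D), -9) = (-73 + 143)*(1 + 0 - 9) = 70*(-8) = -560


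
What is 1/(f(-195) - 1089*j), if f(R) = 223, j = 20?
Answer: -1/21557 ≈ -4.6389e-5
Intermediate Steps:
1/(f(-195) - 1089*j) = 1/(223 - 1089*20) = 1/(223 - 21780) = 1/(-21557) = -1/21557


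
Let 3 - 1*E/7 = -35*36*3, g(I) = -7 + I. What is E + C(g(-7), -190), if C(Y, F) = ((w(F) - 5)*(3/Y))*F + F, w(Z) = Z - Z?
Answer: 182612/7 ≈ 26087.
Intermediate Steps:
w(Z) = 0
E = 26481 (E = 21 - 7*(-35*36)*3 = 21 - (-8820)*3 = 21 - 7*(-3780) = 21 + 26460 = 26481)
C(Y, F) = F - 15*F/Y (C(Y, F) = ((0 - 5)*(3/Y))*F + F = (-15/Y)*F + F = -15*F/Y + F = F - 15*F/Y)
E + C(g(-7), -190) = 26481 - 190*(-15 + (-7 - 7))/(-7 - 7) = 26481 - 190*(-15 - 14)/(-14) = 26481 - 190*(-1/14)*(-29) = 26481 - 2755/7 = 182612/7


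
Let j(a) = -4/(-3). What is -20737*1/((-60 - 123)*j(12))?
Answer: 20737/244 ≈ 84.988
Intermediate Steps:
j(a) = 4/3 (j(a) = -4*(-1/3) = 4/3)
-20737*1/((-60 - 123)*j(12)) = -20737*3/(4*(-60 - 123)) = -20737/((4/3)*(-183)) = -20737/(-244) = -20737*(-1/244) = 20737/244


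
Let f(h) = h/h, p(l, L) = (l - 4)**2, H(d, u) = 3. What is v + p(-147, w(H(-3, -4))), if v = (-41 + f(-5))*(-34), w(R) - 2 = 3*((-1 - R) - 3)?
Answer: 24161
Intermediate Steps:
w(R) = -10 - 3*R (w(R) = 2 + 3*((-1 - R) - 3) = 2 + 3*(-4 - R) = 2 + (-12 - 3*R) = -10 - 3*R)
p(l, L) = (-4 + l)**2
f(h) = 1
v = 1360 (v = (-41 + 1)*(-34) = -40*(-34) = 1360)
v + p(-147, w(H(-3, -4))) = 1360 + (-4 - 147)**2 = 1360 + (-151)**2 = 1360 + 22801 = 24161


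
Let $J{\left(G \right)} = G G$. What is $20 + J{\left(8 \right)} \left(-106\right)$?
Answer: $-6764$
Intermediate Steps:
$J{\left(G \right)} = G^{2}$
$20 + J{\left(8 \right)} \left(-106\right) = 20 + 8^{2} \left(-106\right) = 20 + 64 \left(-106\right) = 20 - 6784 = -6764$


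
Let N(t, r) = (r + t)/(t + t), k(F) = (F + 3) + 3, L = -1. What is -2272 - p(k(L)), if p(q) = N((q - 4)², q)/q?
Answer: -11363/5 ≈ -2272.6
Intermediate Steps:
k(F) = 6 + F (k(F) = (3 + F) + 3 = 6 + F)
N(t, r) = (r + t)/(2*t) (N(t, r) = (r + t)/((2*t)) = (r + t)*(1/(2*t)) = (r + t)/(2*t))
p(q) = (q + (-4 + q)²)/(2*q*(-4 + q)²) (p(q) = ((q + (q - 4)²)/(2*((q - 4)²)))/q = ((q + (-4 + q)²)/(2*((-4 + q)²)))/q = ((q + (-4 + q)²)/(2*(-4 + q)²))/q = (q + (-4 + q)²)/(2*q*(-4 + q)²))
-2272 - p(k(L)) = -2272 - (1/(2*(6 - 1)) + 1/(2*(-4 + (6 - 1))²)) = -2272 - ((½)/5 + 1/(2*(-4 + 5)²)) = -2272 - ((½)*(⅕) + (½)/1²) = -2272 - (⅒ + (½)*1) = -2272 - (⅒ + ½) = -2272 - 1*⅗ = -2272 - ⅗ = -11363/5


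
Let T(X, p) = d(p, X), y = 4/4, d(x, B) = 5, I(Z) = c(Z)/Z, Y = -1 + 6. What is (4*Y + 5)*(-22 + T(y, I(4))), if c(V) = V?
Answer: -425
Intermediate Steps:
Y = 5
I(Z) = 1 (I(Z) = Z/Z = 1)
y = 1 (y = 4*(1/4) = 1)
T(X, p) = 5
(4*Y + 5)*(-22 + T(y, I(4))) = (4*5 + 5)*(-22 + 5) = (20 + 5)*(-17) = 25*(-17) = -425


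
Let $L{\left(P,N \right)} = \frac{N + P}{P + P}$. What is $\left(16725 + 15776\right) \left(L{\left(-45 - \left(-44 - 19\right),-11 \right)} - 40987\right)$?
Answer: $- \frac{47956038025}{36} \approx -1.3321 \cdot 10^{9}$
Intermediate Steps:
$L{\left(P,N \right)} = \frac{N + P}{2 P}$
$\left(16725 + 15776\right) \left(L{\left(-45 - \left(-44 - 19\right),-11 \right)} - 40987\right) = \left(16725 + 15776\right) \left(\frac{-11 - -18}{2 \left(-45 - \left(-44 - 19\right)\right)} - 40987\right) = 32501 \left(\frac{-11 - -18}{2 \left(-45 - -63\right)} - 40987\right) = 32501 \left(\frac{-11 + \left(-45 + 63\right)}{2 \left(-45 + 63\right)} - 40987\right) = 32501 \left(\frac{-11 + 18}{2 \cdot 18} - 40987\right) = 32501 \left(\frac{1}{2} \cdot \frac{1}{18} \cdot 7 - 40987\right) = 32501 \left(\frac{7}{36} - 40987\right) = 32501 \left(- \frac{1475525}{36}\right) = - \frac{47956038025}{36}$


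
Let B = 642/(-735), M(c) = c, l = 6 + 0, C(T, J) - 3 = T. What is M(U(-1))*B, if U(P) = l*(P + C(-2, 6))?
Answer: 0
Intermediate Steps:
C(T, J) = 3 + T
l = 6
U(P) = 6 + 6*P (U(P) = 6*(P + (3 - 2)) = 6*(P + 1) = 6*(1 + P) = 6 + 6*P)
B = -214/245 (B = 642*(-1/735) = -214/245 ≈ -0.87347)
M(U(-1))*B = (6 + 6*(-1))*(-214/245) = (6 - 6)*(-214/245) = 0*(-214/245) = 0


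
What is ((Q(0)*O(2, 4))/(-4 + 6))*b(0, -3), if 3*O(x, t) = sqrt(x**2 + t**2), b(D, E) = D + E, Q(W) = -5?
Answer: 5*sqrt(5) ≈ 11.180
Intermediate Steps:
O(x, t) = sqrt(t**2 + x**2)/3 (O(x, t) = sqrt(x**2 + t**2)/3 = sqrt(t**2 + x**2)/3)
((Q(0)*O(2, 4))/(-4 + 6))*b(0, -3) = ((-5*sqrt(4**2 + 2**2)/3)/(-4 + 6))*(0 - 3) = (-5*sqrt(16 + 4)/3/2)*(-3) = (-5*sqrt(20)/3*(1/2))*(-3) = (-5*2*sqrt(5)/3*(1/2))*(-3) = (-10*sqrt(5)/3*(1/2))*(-3) = -5*sqrt(5)/3*(-3) = 5*sqrt(5)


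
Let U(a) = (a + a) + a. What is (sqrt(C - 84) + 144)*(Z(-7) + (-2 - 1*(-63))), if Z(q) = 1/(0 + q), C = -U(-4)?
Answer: 61344/7 + 2556*I*sqrt(2)/7 ≈ 8763.4 + 516.39*I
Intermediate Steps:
U(a) = 3*a (U(a) = 2*a + a = 3*a)
C = 12 (C = -3*(-4) = -1*(-12) = 12)
Z(q) = 1/q
(sqrt(C - 84) + 144)*(Z(-7) + (-2 - 1*(-63))) = (sqrt(12 - 84) + 144)*(1/(-7) + (-2 - 1*(-63))) = (sqrt(-72) + 144)*(-1/7 + (-2 + 63)) = (6*I*sqrt(2) + 144)*(-1/7 + 61) = (144 + 6*I*sqrt(2))*(426/7) = 61344/7 + 2556*I*sqrt(2)/7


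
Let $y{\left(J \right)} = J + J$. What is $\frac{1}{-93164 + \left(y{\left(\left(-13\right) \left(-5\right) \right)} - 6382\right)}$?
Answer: $- \frac{1}{99416} \approx -1.0059 \cdot 10^{-5}$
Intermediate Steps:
$y{\left(J \right)} = 2 J$
$\frac{1}{-93164 + \left(y{\left(\left(-13\right) \left(-5\right) \right)} - 6382\right)} = \frac{1}{-93164 + \left(2 \left(\left(-13\right) \left(-5\right)\right) - 6382\right)} = \frac{1}{-93164 + \left(2 \cdot 65 - 6382\right)} = \frac{1}{-93164 + \left(130 - 6382\right)} = \frac{1}{-93164 - 6252} = \frac{1}{-99416} = - \frac{1}{99416}$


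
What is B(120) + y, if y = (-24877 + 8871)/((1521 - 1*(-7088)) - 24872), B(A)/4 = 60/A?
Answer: 48532/16263 ≈ 2.9842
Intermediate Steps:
B(A) = 240/A (B(A) = 4*(60/A) = 240/A)
y = 16006/16263 (y = -16006/((1521 + 7088) - 24872) = -16006/(8609 - 24872) = -16006/(-16263) = -16006*(-1/16263) = 16006/16263 ≈ 0.98420)
B(120) + y = 240/120 + 16006/16263 = 240*(1/120) + 16006/16263 = 2 + 16006/16263 = 48532/16263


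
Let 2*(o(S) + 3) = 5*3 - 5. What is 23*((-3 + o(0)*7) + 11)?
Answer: 506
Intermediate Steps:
o(S) = 2 (o(S) = -3 + (5*3 - 5)/2 = -3 + (15 - 5)/2 = -3 + (1/2)*10 = -3 + 5 = 2)
23*((-3 + o(0)*7) + 11) = 23*((-3 + 2*7) + 11) = 23*((-3 + 14) + 11) = 23*(11 + 11) = 23*22 = 506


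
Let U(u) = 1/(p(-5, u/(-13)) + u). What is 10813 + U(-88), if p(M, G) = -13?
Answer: 1092112/101 ≈ 10813.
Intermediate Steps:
U(u) = 1/(-13 + u)
10813 + U(-88) = 10813 + 1/(-13 - 88) = 10813 + 1/(-101) = 10813 - 1/101 = 1092112/101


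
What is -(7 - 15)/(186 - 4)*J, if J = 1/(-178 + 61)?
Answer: -4/10647 ≈ -0.00037569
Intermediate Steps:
J = -1/117 (J = 1/(-117) = -1/117 ≈ -0.0085470)
-(7 - 15)/(186 - 4)*J = -(7 - 15)/(186 - 4)*(-1)/117 = -(-8/182)*(-1)/117 = -(-8*1/182)*(-1)/117 = -(-4)*(-1)/(91*117) = -1*4/10647 = -4/10647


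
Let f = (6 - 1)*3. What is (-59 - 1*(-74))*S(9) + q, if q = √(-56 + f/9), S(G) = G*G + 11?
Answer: 1380 + I*√489/3 ≈ 1380.0 + 7.3711*I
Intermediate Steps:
f = 15 (f = 5*3 = 15)
S(G) = 11 + G² (S(G) = G² + 11 = 11 + G²)
q = I*√489/3 (q = √(-56 + 15/9) = √(-56 + 15*(⅑)) = √(-56 + 5/3) = √(-163/3) = I*√489/3 ≈ 7.3711*I)
(-59 - 1*(-74))*S(9) + q = (-59 - 1*(-74))*(11 + 9²) + I*√489/3 = (-59 + 74)*(11 + 81) + I*√489/3 = 15*92 + I*√489/3 = 1380 + I*√489/3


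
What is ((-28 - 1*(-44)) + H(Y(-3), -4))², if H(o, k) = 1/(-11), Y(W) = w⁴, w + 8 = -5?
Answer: 30625/121 ≈ 253.10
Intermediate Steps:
w = -13 (w = -8 - 5 = -13)
Y(W) = 28561 (Y(W) = (-13)⁴ = 28561)
H(o, k) = -1/11
((-28 - 1*(-44)) + H(Y(-3), -4))² = ((-28 - 1*(-44)) - 1/11)² = ((-28 + 44) - 1/11)² = (16 - 1/11)² = (175/11)² = 30625/121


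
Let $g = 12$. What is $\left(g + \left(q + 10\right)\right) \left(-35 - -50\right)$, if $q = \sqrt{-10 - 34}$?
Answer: $330 + 30 i \sqrt{11} \approx 330.0 + 99.499 i$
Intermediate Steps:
$q = 2 i \sqrt{11}$ ($q = \sqrt{-44} = 2 i \sqrt{11} \approx 6.6332 i$)
$\left(g + \left(q + 10\right)\right) \left(-35 - -50\right) = \left(12 + \left(2 i \sqrt{11} + 10\right)\right) \left(-35 - -50\right) = \left(12 + \left(10 + 2 i \sqrt{11}\right)\right) \left(-35 + 50\right) = \left(22 + 2 i \sqrt{11}\right) 15 = 330 + 30 i \sqrt{11}$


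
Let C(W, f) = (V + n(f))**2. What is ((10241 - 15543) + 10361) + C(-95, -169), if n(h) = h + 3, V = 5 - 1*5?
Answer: 32615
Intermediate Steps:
V = 0 (V = 5 - 5 = 0)
n(h) = 3 + h
C(W, f) = (3 + f)**2 (C(W, f) = (0 + (3 + f))**2 = (3 + f)**2)
((10241 - 15543) + 10361) + C(-95, -169) = ((10241 - 15543) + 10361) + (3 - 169)**2 = (-5302 + 10361) + (-166)**2 = 5059 + 27556 = 32615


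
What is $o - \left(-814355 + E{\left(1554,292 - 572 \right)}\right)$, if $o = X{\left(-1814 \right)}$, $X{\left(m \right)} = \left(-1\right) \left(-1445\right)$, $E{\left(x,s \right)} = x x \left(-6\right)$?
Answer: $15305296$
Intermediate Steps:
$E{\left(x,s \right)} = - 6 x^{2}$ ($E{\left(x,s \right)} = x^{2} \left(-6\right) = - 6 x^{2}$)
$X{\left(m \right)} = 1445$
$o = 1445$
$o - \left(-814355 + E{\left(1554,292 - 572 \right)}\right) = 1445 - \left(-814355 - 6 \cdot 1554^{2}\right) = 1445 - \left(-814355 - 14489496\right) = 1445 + \left(814355 - -14489496\right) = 1445 + \left(814355 + 14489496\right) = 1445 + 15303851 = 15305296$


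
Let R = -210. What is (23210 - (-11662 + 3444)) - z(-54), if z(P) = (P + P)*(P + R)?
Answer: 2916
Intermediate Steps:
z(P) = 2*P*(-210 + P) (z(P) = (P + P)*(P - 210) = (2*P)*(-210 + P) = 2*P*(-210 + P))
(23210 - (-11662 + 3444)) - z(-54) = (23210 - (-11662 + 3444)) - 2*(-54)*(-210 - 54) = (23210 - 1*(-8218)) - 2*(-54)*(-264) = (23210 + 8218) - 1*28512 = 31428 - 28512 = 2916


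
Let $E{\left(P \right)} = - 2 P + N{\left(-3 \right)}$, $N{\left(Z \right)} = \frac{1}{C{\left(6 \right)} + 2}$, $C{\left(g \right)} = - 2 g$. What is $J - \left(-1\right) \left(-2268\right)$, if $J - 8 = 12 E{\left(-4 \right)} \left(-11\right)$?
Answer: $- \frac{16514}{5} \approx -3302.8$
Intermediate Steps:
$C{\left(g \right)} = - 2 g$
$N{\left(Z \right)} = - \frac{1}{10}$ ($N{\left(Z \right)} = \frac{1}{\left(-2\right) 6 + 2} = \frac{1}{-12 + 2} = \frac{1}{-10} = - \frac{1}{10}$)
$E{\left(P \right)} = - \frac{1}{10} - 2 P$ ($E{\left(P \right)} = - 2 P - \frac{1}{10} = - \frac{1}{10} - 2 P$)
$J = - \frac{5174}{5}$ ($J = 8 + 12 \left(- \frac{1}{10} - -8\right) \left(-11\right) = 8 + 12 \left(- \frac{1}{10} + 8\right) \left(-11\right) = 8 + 12 \cdot \frac{79}{10} \left(-11\right) = 8 + \frac{474}{5} \left(-11\right) = 8 - \frac{5214}{5} = - \frac{5174}{5} \approx -1034.8$)
$J - \left(-1\right) \left(-2268\right) = - \frac{5174}{5} - \left(-1\right) \left(-2268\right) = - \frac{5174}{5} - 2268 = - \frac{16514}{5}$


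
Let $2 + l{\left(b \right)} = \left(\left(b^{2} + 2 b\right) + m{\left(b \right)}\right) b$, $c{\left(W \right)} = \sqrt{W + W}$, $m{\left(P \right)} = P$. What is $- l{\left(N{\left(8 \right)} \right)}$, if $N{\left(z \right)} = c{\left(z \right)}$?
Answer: $-110$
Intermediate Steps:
$c{\left(W \right)} = \sqrt{2} \sqrt{W}$ ($c{\left(W \right)} = \sqrt{2 W} = \sqrt{2} \sqrt{W}$)
$N{\left(z \right)} = \sqrt{2} \sqrt{z}$
$l{\left(b \right)} = -2 + b \left(b^{2} + 3 b\right)$ ($l{\left(b \right)} = -2 + \left(\left(b^{2} + 2 b\right) + b\right) b = -2 + \left(b^{2} + 3 b\right) b = -2 + b \left(b^{2} + 3 b\right)$)
$- l{\left(N{\left(8 \right)} \right)} = - (-2 + \left(\sqrt{2} \sqrt{8}\right)^{3} + 3 \left(\sqrt{2} \sqrt{8}\right)^{2}) = - (-2 + \left(\sqrt{2} \cdot 2 \sqrt{2}\right)^{3} + 3 \left(\sqrt{2} \cdot 2 \sqrt{2}\right)^{2}) = - (-2 + 4^{3} + 3 \cdot 4^{2}) = - (-2 + 64 + 3 \cdot 16) = - (-2 + 64 + 48) = \left(-1\right) 110 = -110$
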